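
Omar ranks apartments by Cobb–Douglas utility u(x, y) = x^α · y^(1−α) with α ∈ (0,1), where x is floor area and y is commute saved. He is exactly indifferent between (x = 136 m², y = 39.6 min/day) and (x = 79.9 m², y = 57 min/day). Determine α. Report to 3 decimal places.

α ≈ 0.406

The Cobb–Douglas utilities coincide, so 136^α·39.6^(1−α) = 79.9^α·57^(1−α).
(136/79.9)^α = (57/39.6)^(1−α); take logs: α·ln(136/79.9) = (1−α)·ln(57/39.6), i.e. α·0.531879 = (1−α)·0.364222.
With A = 0.531879 and B = 0.364222: α·A = (1−α)·B, so α = B/(A+B) = 0.364222/0.896101 ≈ 0.406.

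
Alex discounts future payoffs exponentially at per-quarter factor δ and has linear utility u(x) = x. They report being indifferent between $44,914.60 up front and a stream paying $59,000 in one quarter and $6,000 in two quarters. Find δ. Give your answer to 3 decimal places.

δ ≈ 0.710

Present value of the stream is 59000·δ + 6000·δ². Indifference gives 59000δ + 6000δ² = 44914.60.
That is, 6000δ² + 59000δ − 44914.60 = 0, a quadratic in δ.
δ = (−59000 + √(59000² + 4·6000·44914.60)) / (2·6000) = (−59000 + √4558950400.00) / 12000 ≈ 0.710.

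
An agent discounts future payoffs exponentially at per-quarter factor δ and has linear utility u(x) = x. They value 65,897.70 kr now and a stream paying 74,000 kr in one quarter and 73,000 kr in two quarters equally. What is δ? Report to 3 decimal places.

The stream is worth 74000δ + 73000δ² today, so 74000δ + 73000δ² = 65897.70.
So 73000δ² + 74000δ − 65897.70 = 0.
By the quadratic formula (taking the positive root), δ = (−74000 + √24718128400.00) / 146000 ≈ 0.570.

δ ≈ 0.570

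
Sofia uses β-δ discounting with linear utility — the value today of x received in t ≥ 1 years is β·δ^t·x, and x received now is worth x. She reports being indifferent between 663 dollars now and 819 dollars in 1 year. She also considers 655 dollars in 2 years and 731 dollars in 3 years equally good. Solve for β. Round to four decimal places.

From the later pair, β·δ^2·655 = β·δ^3·731; dividing through, δ = 655/731 = 0.89603.
Substituting δ into 663 = β·δ·819: β = 663/(733.851) ≈ 0.9035.

β ≈ 0.9035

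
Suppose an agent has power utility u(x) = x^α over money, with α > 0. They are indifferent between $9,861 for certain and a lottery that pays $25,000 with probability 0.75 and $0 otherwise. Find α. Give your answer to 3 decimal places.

Since u(0) = 0, the lottery's EU is 0.75·25000^α.
Indifference: 9861^α = 0.75·25000^α, so (9861/25000)^α = 0.75.
Taking logs: α·ln(9861/25000) = ln(0.75), so α = -0.287682 / -0.930288 ≈ 0.309.

α ≈ 0.309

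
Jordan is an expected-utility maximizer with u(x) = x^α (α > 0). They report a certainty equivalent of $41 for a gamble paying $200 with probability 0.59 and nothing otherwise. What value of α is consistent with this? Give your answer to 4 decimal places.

The lottery's expected utility is 0.59·u(200) + 0.41·u(0) = 0.59·200^α (since u(0) = 0 for α > 0).
Indifference: 41^α = 0.59·200^α, so (41/200)^α = 0.59.
Take logs: α = ln 0.59 / ln(41/200) ≈ 0.332945.

α ≈ 0.3329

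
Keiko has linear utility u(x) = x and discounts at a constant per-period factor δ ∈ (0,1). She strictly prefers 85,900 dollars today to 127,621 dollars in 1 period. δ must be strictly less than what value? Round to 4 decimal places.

Comparing present values: 85900 > δ·127621.
So δ < 85900/127621 = 0.67309.

δ < 0.6731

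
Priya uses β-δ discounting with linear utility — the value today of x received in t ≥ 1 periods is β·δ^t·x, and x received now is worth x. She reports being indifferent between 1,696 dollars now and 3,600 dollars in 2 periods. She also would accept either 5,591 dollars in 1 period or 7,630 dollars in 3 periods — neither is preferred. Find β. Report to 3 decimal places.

From the later pair, β·δ^1·5591 = β·δ^3·7630; dividing through, δ^2 = 5591/7630 = 0.73277, so δ = 0.85602.
Now use the now-vs-future pair: 1696 = β·δ^2·3600 gives β = 1696/(0.73277·3600) ≈ 0.643.

β ≈ 0.643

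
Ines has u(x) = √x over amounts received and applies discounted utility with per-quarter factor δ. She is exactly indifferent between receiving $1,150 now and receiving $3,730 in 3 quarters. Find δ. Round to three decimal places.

Indifference means u(1150) = δ^3 · u(3730), so δ^3 = u(1150)/u(3730).
With u(x) = √x: δ^3 = √1150/√3730 = √(1150/3730) = 0.55526.
Hence δ = (0.55526)^(1/3) = 0.82192.

δ ≈ 0.822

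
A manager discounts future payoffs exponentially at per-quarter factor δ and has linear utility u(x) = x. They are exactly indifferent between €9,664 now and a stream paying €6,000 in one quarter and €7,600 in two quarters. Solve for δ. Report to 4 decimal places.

δ ≈ 0.8000

Equating present values: 9664 = 6000δ + 7600δ².
So 7600δ² + 6000δ − 9664 = 0.
δ = (−6000 + √(6000² + 4·7600·9664)) / (2·7600) = (−6000 + √329785600.00) / 15200 ≈ 0.8000.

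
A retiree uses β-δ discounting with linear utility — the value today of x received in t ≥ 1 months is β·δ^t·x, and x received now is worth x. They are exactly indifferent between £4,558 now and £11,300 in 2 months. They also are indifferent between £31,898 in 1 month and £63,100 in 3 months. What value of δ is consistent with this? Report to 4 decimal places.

Both payoffs in the second observation are in the future, so β drops out: δ^1·31898 = δ^3·63100 ⇒ δ^2 = 31898/63100 = 0.50552, so δ = 0.71100.

δ ≈ 0.7110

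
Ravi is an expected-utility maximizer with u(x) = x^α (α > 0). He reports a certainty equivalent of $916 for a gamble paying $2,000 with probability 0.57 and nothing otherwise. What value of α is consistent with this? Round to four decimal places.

α ≈ 0.7198

The lottery's expected utility is 0.57·u(2000) + 0.43·u(0) = 0.57·2000^α (since u(0) = 0 for α > 0).
Setting u(916) equal to that: 916^α = 0.57·2000^α ⇒ (916/2000)^α = 0.57.
Taking logs: α·ln(916/2000) = ln(0.57), so α = -0.5621189 / -0.7808861 ≈ 0.7198.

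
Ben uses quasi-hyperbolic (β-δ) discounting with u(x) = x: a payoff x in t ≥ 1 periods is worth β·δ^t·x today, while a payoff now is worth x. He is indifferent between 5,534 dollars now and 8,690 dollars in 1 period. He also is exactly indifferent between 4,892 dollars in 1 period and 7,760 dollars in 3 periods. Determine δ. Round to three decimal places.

δ ≈ 0.794

The second indifference involves only future payoffs, so β cancels: β·δ^1·4892 = β·δ^3·7760, giving δ^2 = 4892/7760 = 0.63041, so δ = 0.79399.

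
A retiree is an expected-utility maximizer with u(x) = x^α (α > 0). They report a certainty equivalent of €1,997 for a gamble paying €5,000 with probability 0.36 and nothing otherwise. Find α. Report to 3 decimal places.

α ≈ 1.113

Since u(0) = 0, the lottery's EU is 0.36·5000^α.
Indifference: 1997^α = 0.36·5000^α, so (1997/5000)^α = 0.36.
Taking logs: α·ln(1997/5000) = ln(0.36), so α = -1.021651 / -0.917792 ≈ 1.113.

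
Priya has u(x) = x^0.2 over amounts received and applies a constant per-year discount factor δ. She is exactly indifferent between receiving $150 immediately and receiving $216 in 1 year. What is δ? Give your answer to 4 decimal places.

Indifference means u(150) = δ · u(216), so δ = u(150)/u(216).
Since u(x) = x^0.2, δ = (150/216)^0.2 = 0.69444^0.2 = 0.92967.

δ ≈ 0.9297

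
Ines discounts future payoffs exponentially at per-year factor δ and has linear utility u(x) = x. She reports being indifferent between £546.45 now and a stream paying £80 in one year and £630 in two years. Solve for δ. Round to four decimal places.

Equating present values: 546.45 = 80δ + 630δ².
So 630δ² + 80δ − 546.45 = 0.
The positive root is δ = [−80 + √(80² + 4·630·546.45)] / (2·630) = (−80 + 1176.203)/1260 ≈ 0.8700.

δ ≈ 0.8700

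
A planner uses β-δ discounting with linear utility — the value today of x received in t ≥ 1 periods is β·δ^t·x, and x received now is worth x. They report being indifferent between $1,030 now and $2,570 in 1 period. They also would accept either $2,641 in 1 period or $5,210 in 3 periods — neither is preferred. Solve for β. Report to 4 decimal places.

β ≈ 0.5629

The second indifference involves only future payoffs, so β cancels: β·δ^1·2641 = β·δ^3·5210, giving δ^2 = 2641/5210 = 0.50691, so δ = 0.71198.
Substituting δ into 1030 = β·δ·2570: β = 1030/(1829.778) ≈ 0.5629.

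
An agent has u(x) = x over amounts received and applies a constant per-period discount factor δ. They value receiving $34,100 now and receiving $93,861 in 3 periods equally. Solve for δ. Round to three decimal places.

Indifference means u(34100) = δ^3 · u(93861), so δ^3 = u(34100)/u(93861).
With u(x) = x: δ^3 = 34100/93861 = 0.36330.
Hence δ = (0.36330)^(1/3) = 0.71355.

δ ≈ 0.714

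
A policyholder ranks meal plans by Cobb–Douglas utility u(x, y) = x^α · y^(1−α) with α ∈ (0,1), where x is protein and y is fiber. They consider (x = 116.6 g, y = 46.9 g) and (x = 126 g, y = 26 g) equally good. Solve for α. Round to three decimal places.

α ≈ 0.884

The Cobb–Douglas utilities coincide, so 116.6^α·46.9^(1−α) = 126^α·26^(1−α).
(116.6/126)^α = (26/46.9)^(1−α); take logs: α·ln(116.6/126) = (1−α)·ln(26/46.9), i.e. α·-0.077533 = (1−α)·-0.589921.
So α/(1−α) = (-0.589921)/(-0.077533) = 7.608644, and α = 7.608644/8.608644 ≈ 0.884.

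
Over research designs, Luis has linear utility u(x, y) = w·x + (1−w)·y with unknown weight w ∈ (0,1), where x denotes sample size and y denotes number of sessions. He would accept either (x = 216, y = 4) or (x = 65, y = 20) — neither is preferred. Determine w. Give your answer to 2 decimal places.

w = 0.10

u(216,4) = u(65,20) means w·216 + (1−w)·4 = w·65 + (1−w)·20.
w·(216−65) = (1−w)·(20−4), i.e. w·151 = (1−w)·16.
The marginal rate of substitution is 16/151, so w = 16/(151+16) = 0.10.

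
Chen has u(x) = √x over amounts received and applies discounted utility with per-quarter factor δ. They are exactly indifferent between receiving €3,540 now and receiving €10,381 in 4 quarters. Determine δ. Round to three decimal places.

Indifference means u(3540) = δ^4 · u(10381), so δ^4 = u(3540)/u(10381).
With u(x) = √x: δ^4 = √3540/√10381 = √(3540/10381) = 0.58396.
Hence δ = (0.58396)^(1/4) = 0.87417.

δ ≈ 0.874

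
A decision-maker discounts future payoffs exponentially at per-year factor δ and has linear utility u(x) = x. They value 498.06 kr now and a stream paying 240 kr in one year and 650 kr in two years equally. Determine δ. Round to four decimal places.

δ ≈ 0.7100

Equating present values: 498.06 = 240δ + 650δ².
Rearranged: 650δ² + 240δ − 498.06 = 0.
The positive root is δ = [−240 + √(240² + 4·650·498.06)] / (2·650) = (−240 + 1162.994)/1300 ≈ 0.7100.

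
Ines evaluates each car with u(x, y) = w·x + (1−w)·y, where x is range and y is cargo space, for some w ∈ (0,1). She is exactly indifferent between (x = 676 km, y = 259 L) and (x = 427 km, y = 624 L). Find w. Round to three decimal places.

Equating utilities: w·676 + (1−w)·259 = w·427 + (1−w)·624.
Collecting terms: w·249 = (1−w)·365.
The marginal rate of substitution is 365/249, so w = 365/(249+365) = 0.594.

w = 0.594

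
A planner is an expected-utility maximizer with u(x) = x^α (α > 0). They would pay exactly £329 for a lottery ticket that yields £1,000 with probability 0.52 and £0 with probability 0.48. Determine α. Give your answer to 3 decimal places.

The lottery's expected utility is 0.52·u(1000) + 0.48·u(0) = 0.52·1000^α (since u(0) = 0 for α > 0).
Setting u(329) equal to that: 329^α = 0.52·1000^α ⇒ (329/1000)^α = 0.52.
Take logs: α = ln 0.52 / ln(329/1000) ≈ 0.58822.

α ≈ 0.588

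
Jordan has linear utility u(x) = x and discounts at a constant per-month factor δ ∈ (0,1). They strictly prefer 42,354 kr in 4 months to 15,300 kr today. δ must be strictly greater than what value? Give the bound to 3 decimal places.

The preference means 15300 < δ^4·42354.
Hence δ^4 > 15300/42354 = 0.36124, and x ↦ x^(1/4) is increasing on (0,∞).
δ > 0.36124^(1/4) = 0.775.

δ > 0.775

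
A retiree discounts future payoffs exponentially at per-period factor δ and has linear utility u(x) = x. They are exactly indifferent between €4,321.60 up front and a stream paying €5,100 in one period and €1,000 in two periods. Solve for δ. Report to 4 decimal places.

δ ≈ 0.7400

The stream is worth 5100δ + 1000δ² today, so 5100δ + 1000δ² = 4321.60.
So 1000δ² + 5100δ − 4321.60 = 0.
The positive root is δ = [−5100 + √(5100² + 4·1000·4321.60)] / (2·1000) = (−5100 + 6580.000)/2000 ≈ 0.7400.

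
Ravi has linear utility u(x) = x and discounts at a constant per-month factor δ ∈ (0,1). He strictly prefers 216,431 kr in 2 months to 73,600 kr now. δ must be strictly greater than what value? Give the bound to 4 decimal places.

δ > 0.5831

Under u(x) = x this choice says 73600 < δ^2·216431.
Dividing by 216431: δ^2 > 0.34006. Both sides are positive, so the square root keeps the direction.
δ > 0.34006^(1/2) = 0.5831.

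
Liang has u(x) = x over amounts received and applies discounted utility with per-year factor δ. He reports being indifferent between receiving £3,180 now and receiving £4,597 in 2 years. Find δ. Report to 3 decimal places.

Equating discounted utilities: u(3180) = δ^2·u(4597) ⇒ δ^2 = u(3180)/u(4597).
With u(x) = x: δ^2 = 3180/4597 = 0.69176.
Hence δ = (0.69176)^(1/2) = 0.83172.

δ ≈ 0.832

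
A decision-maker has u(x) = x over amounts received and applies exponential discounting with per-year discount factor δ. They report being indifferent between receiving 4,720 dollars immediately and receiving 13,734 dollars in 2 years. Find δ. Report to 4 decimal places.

The payoff in 2 years is discounted by δ^2, so u(4720) = δ^2·u(13734) and δ^2 = u(4720)/u(13734).
With u(x) = x: δ^2 = 4720/13734 = 0.34367.
Taking the square root: δ = 0.34367^(1/2) ≈ 0.5862.

δ ≈ 0.5862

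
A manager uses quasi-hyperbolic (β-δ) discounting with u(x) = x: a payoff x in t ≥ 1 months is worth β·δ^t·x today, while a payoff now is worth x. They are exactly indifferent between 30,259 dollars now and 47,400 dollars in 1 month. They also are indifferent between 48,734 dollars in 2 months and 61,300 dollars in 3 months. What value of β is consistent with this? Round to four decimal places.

β ≈ 0.8030

The second indifference involves only future payoffs, so β cancels: β·δ^2·48734 = β·δ^3·61300, giving δ = 48734/61300 = 0.79501.
Now use the now-vs-future pair: 30259 = β·δ·47400 gives β = 30259/(0.79501·47400) ≈ 0.8030.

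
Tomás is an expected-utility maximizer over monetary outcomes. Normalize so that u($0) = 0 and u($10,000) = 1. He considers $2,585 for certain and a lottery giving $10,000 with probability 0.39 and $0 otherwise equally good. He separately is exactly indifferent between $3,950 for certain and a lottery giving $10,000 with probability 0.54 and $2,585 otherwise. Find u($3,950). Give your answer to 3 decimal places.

0.719

The first gamble pins u($2,585): it must equal 0.39·1 + 0.61·0 = 0.39.
The second indifference gives u($3,950) = 0.54·u($10,000) + 0.46·u($2,585) = 0.54·1.00 + 0.46·0.39 = 0.7194.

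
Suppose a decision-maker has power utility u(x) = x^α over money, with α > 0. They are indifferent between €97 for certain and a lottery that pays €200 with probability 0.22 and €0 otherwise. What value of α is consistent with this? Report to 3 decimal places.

The lottery's expected utility is 0.22·u(200) + 0.78·u(0) = 0.22·200^α (since u(0) = 0 for α > 0).
Indifference: 97^α = 0.22·200^α, so (97/200)^α = 0.22.
Taking logs: α·ln(97/200) = ln(0.22), so α = -1.514128 / -0.723606 ≈ 2.092.

α ≈ 2.092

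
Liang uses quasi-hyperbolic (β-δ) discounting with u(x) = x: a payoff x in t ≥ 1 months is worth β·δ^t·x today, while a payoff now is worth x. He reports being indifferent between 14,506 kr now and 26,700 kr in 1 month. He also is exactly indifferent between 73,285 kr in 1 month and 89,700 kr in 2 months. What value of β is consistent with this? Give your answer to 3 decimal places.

β ≈ 0.665

The second indifference involves only future payoffs, so β cancels: β·δ^1·73285 = β·δ^2·89700, giving δ = 73285/89700 = 0.81700.
Now use the now-vs-future pair: 14506 = β·δ·26700 gives β = 14506/(0.81700·26700) ≈ 0.665.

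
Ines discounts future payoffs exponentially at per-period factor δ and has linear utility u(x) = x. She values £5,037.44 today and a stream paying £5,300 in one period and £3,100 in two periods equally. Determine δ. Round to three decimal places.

δ ≈ 0.680

Present value of the stream is 5300·δ + 3100·δ². Indifference gives 5300δ + 3100δ² = 5037.44.
Rearranged: 3100δ² + 5300δ − 5037.44 = 0.
By the quadratic formula (taking the positive root), δ = (−5300 + √90554256.00) / 6200 ≈ 0.680.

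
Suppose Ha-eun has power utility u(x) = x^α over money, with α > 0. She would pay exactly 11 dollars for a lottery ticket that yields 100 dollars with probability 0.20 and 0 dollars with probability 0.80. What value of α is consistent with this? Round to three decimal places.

α ≈ 0.729

The lottery's expected utility is 0.20·u(100) + 0.80·u(0) = 0.20·100^α (since u(0) = 0 for α > 0).
Setting u(11) equal to that: 11^α = 0.20·100^α ⇒ (11/100)^α = 0.20.
α = ln(0.20) / ln(11/100) = -1.609438/-2.207275 ≈ 0.729.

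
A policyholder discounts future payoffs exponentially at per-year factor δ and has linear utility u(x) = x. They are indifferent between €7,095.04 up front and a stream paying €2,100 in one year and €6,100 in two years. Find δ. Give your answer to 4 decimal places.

δ ≈ 0.9200

Equating present values: 7095.04 = 2100δ + 6100δ².
That is, 6100δ² + 2100δ − 7095.04 = 0, a quadratic in δ.
δ = (−2100 + √(2100² + 4·6100·7095.04)) / (2·6100) = (−2100 + √177528976.00) / 12200 ≈ 0.9200.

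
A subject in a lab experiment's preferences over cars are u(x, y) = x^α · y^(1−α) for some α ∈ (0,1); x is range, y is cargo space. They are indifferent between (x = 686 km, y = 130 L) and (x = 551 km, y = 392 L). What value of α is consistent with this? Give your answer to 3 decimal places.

The Cobb–Douglas utilities coincide, so 686^α·130^(1−α) = 551^α·392^(1−α).
Taking logs: α·ln 686 + (1−α)·ln 130 = α·ln 551 + (1−α)·ln 392, i.e. α·0.219143 = (1−α)·1.103727.
Thus α·(1.322870) = 1.103727, so α = 1.103727/1.322870 ≈ 0.834.

α ≈ 0.834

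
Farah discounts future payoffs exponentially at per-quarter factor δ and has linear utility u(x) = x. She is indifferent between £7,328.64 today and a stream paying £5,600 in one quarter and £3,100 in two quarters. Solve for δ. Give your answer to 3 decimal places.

δ ≈ 0.880

Present value of the stream is 5600·δ + 3100·δ². Indifference gives 5600δ + 3100δ² = 7328.64.
So 3100δ² + 5600δ − 7328.64 = 0.
By the quadratic formula (taking the positive root), δ = (−5600 + √122235136.00) / 6200 ≈ 0.880.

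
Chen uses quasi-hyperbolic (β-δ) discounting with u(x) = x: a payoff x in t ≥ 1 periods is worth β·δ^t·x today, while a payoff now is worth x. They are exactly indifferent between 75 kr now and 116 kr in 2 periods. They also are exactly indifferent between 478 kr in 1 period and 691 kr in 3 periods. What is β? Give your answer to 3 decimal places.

The second indifference involves only future payoffs, so β cancels: β·δ^1·478 = β·δ^3·691, giving δ^2 = 478/691 = 0.69175, so δ = 0.83172.
Now use the now-vs-future pair: 75 = β·δ^2·116 gives β = 75/(0.69175·116) ≈ 0.935.

β ≈ 0.935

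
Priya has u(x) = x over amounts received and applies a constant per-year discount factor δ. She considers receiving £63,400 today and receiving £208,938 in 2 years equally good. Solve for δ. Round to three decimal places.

Equating discounted utilities: u(63400) = δ^2·u(208938) ⇒ δ^2 = u(63400)/u(208938).
With u(x) = x: δ^2 = 63400/208938 = 0.30344.
Hence δ = (0.30344)^(1/2) = 0.55085.

δ ≈ 0.551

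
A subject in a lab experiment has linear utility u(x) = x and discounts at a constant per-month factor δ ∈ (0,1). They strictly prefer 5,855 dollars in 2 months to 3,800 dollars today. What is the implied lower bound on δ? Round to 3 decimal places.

δ > 0.806

Under u(x) = x this choice says 3800 < δ^2·5855.
Dividing by 5855: δ^2 > 0.64902. Both sides are positive, so the square root keeps the direction.
δ > (3800/5855)^(1/2) ≈ 0.806.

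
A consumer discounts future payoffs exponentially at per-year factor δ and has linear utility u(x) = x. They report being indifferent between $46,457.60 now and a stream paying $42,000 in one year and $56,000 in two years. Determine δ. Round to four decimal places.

Equating present values: 46457.60 = 42000δ + 56000δ².
So 56000δ² + 42000δ − 46457.60 = 0.
δ = (−42000 + √(42000² + 4·56000·46457.60)) / (2·56000) = (−42000 + √12170502400.00) / 112000 ≈ 0.6100.

δ ≈ 0.6100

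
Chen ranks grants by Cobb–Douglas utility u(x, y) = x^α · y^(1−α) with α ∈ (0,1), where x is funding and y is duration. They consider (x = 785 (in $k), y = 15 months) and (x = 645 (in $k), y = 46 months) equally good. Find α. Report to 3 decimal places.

α ≈ 0.851

Indifference: 785^α · 15^(1−α) = 645^α · 46^(1−α).
(785/645)^α = (46/15)^(1−α); take logs: α·ln(785/645) = (1−α)·ln(46/15), i.e. α·0.196433 = (1−α)·1.120591.
With A = 0.196433 and B = 1.120591: α·A = (1−α)·B, so α = B/(A+B) = 1.120591/1.317024 ≈ 0.851.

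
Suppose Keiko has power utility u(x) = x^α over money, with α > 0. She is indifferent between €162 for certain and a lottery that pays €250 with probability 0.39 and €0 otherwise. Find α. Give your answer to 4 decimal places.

α ≈ 2.1703

EU(lottery) = 0.39·250^α + 0.61·0 = 0.39·250^α.
Setting u(162) equal to that: 162^α = 0.39·250^α ⇒ (162/250)^α = 0.39.
Take logs: α = ln 0.39 / ln(162/250) ≈ 2.170282.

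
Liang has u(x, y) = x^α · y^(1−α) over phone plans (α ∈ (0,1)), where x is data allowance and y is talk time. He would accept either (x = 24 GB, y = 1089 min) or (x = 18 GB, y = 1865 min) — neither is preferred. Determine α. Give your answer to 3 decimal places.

α ≈ 0.652

The Cobb–Douglas utilities coincide, so 24^α·1089^(1−α) = 18^α·1865^(1−α).
Taking logs: α·ln 24 + (1−α)·ln 1089 = α·ln 18 + (1−α)·ln 1865, i.e. α·0.287682 = (1−α)·0.538001.
With A = 0.287682 and B = 0.538001: α·A = (1−α)·B, so α = B/(A+B) = 0.538001/0.825683 ≈ 0.652.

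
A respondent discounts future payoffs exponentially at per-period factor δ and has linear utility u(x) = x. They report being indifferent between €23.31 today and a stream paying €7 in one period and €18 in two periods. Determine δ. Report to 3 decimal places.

Present value of the stream is 7·δ + 18·δ². Indifference gives 7δ + 18δ² = 23.31.
So 18δ² + 7δ − 23.31 = 0.
δ = (−7 + √(7² + 4·18·23.31)) / (2·18) = (−7 + √1727.32) / 36 ≈ 0.960.

δ ≈ 0.960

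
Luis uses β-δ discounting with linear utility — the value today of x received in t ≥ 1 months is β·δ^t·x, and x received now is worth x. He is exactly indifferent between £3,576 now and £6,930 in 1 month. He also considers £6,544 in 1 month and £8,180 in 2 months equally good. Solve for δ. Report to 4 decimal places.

From the later pair, β·δ^1·6544 = β·δ^2·8180; dividing through, δ = 6544/8180 = 0.80000.

δ ≈ 0.8000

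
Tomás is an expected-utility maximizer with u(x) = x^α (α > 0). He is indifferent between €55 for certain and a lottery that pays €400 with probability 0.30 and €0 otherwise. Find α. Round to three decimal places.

α ≈ 0.607

Since u(0) = 0, the lottery's EU is 0.30·400^α.
Setting u(55) equal to that: 55^α = 0.30·400^α ⇒ (55/400)^α = 0.30.
α = ln(0.30) / ln(55/400) = -1.203973/-1.984131 ≈ 0.607.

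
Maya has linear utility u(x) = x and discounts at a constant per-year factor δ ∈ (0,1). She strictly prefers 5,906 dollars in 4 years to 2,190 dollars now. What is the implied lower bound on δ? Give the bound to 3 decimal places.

The preference means 2190 < δ^4·5906.
So δ^4 > 2190/5906 = 0.37081; taking the 4th root of both positive sides preserves the inequality.
δ > 0.37081^(1/4) = 0.780.

δ > 0.780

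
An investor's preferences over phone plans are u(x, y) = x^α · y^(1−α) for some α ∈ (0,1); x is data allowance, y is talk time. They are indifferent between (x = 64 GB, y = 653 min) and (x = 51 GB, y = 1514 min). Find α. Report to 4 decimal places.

α ≈ 0.7874

Set the two utilities equal: 64^α·653^(1−α) = 51^α·1514^(1−α).
(64/51)^α = (1514/653)^(1−α); take logs: α·ln(64/51) = (1−α)·ln(1514/653), i.e. α·0.2270575 = (1−α)·0.8409333.
So α/(1−α) = (0.8409333)/(0.2270575) = 3.7036138, and α = 3.7036138/4.7036138 ≈ 0.7874.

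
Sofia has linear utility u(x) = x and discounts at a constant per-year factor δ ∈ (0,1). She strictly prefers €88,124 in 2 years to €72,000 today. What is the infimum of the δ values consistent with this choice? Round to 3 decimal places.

δ > 0.904

The preference means 72000 < δ^2·88124.
Dividing by 88124: δ^2 > 0.81703. Both sides are positive, so the square root keeps the direction.
δ > (72000/88124)^(1/2) ≈ 0.904.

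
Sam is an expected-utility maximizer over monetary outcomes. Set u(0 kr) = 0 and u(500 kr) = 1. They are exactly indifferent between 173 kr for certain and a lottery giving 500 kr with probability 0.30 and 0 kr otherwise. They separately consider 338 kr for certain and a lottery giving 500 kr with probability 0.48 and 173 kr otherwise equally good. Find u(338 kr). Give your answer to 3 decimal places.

The first gamble pins u(173 kr): it must equal 0.30·1 + 0.70·0 = 0.30.
Chaining: u(338 kr) = 0.48·1.00 + 0.52·0.30 = 0.6360.

0.636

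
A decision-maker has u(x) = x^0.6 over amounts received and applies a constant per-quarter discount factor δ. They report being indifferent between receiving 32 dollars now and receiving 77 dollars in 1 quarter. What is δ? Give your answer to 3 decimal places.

δ ≈ 0.590

The payoff in 1 quarter is discounted by δ, so u(32) = δ·u(77) and δ = u(32)/u(77).
Since u(x) = x^0.6, δ = (32/77)^0.6 = 0.41558^0.6 = 0.59047.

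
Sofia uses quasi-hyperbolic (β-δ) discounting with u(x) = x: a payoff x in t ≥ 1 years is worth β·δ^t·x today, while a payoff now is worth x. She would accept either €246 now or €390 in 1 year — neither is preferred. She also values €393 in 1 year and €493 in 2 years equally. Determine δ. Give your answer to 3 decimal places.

δ ≈ 0.797

From the later pair, β·δ^1·393 = β·δ^2·493; dividing through, δ = 393/493 = 0.79716.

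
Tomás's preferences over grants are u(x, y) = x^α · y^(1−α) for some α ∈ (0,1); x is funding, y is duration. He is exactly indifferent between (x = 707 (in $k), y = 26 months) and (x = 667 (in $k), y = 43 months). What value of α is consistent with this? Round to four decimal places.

α ≈ 0.8962

Indifference: 707^α · 26^(1−α) = 667^α · 43^(1−α).
Rearrange to (707/667)^α = (43/26)^(1−α) and take logs: α·0.0582406 = (1−α)·0.5031036.
With A = 0.0582406 and B = 0.5031036: α·A = (1−α)·B, so α = B/(A+B) = 0.5031036/0.5613442 ≈ 0.8962.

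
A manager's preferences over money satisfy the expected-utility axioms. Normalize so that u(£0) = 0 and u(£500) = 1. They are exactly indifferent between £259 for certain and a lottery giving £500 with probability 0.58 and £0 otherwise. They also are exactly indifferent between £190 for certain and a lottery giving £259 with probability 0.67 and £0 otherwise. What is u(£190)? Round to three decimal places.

The first gamble pins u(£259): it must equal 0.58·1 + 0.42·0 = 0.58.
The second indifference gives u(£190) = 0.67·u(£259) + 0.33·u(£0) = 0.67·0.58 + 0.33·0.00 = 0.3886.

0.389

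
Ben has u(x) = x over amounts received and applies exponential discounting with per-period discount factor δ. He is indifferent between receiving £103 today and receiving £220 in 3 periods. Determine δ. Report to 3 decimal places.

Indifference means u(103) = δ^3 · u(220), so δ^3 = u(103)/u(220).
With u(x) = x: δ^3 = 103/220 = 0.46818.
Hence δ = (0.46818)^(1/3) = 0.77649.

δ ≈ 0.776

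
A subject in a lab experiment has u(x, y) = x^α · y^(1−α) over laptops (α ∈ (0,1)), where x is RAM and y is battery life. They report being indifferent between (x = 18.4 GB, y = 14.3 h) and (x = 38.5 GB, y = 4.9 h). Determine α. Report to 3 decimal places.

Indifference: 18.4^α · 14.3^(1−α) = 38.5^α · 4.9^(1−α).
Rearrange to (18.4/38.5)^α = (4.9/14.3)^(1−α) and take logs: α·-0.738308 = (1−α)·-1.071024.
Thus α·(-1.809332) = -1.071024, so α = -1.071024/-1.809332 ≈ 0.592.

α ≈ 0.592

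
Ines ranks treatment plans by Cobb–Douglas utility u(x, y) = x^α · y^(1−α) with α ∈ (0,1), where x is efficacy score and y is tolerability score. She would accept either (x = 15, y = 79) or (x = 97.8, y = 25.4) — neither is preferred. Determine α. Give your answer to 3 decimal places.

α ≈ 0.377

The Cobb–Douglas utilities coincide, so 15^α·79^(1−α) = 97.8^α·25.4^(1−α).
Taking logs: α·ln 15 + (1−α)·ln 79 = α·ln 97.8 + (1−α)·ln 25.4, i.e. α·-1.874874 = (1−α)·-1.134699.
Thus α·(-3.009573) = -1.134699, so α = -1.134699/-3.009573 ≈ 0.377.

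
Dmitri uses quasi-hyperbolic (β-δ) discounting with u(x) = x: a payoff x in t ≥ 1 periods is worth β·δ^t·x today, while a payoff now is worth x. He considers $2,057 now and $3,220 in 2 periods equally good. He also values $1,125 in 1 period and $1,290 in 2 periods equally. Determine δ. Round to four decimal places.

From the later pair, β·δ^1·1125 = β·δ^2·1290; dividing through, δ = 1125/1290 = 0.87209.

δ ≈ 0.8721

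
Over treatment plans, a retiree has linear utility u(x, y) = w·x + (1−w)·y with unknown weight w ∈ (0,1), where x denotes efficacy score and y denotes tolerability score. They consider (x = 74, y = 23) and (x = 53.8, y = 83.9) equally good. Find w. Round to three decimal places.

Equating utilities: w·74 + (1−w)·23 = w·53.8 + (1−w)·83.9.
w·(74−53.8) = (1−w)·(83.9−23), i.e. w·20.2 = (1−w)·60.9.
Hence w = 60.9/(20.2+60.9) = 60.9/81.1 = 0.751.

w = 0.751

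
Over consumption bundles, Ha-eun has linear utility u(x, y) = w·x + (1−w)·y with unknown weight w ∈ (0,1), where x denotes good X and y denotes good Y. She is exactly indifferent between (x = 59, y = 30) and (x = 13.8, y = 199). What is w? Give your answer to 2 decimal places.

w = 0.79

Equating utilities: w·59 + (1−w)·30 = w·13.8 + (1−w)·199.
w·(59−13.8) = (1−w)·(199−30), i.e. w·45.2 = (1−w)·169.
So w/(1−w) = 169/45.2 = 3.7389, giving w = 169/(45.2+169) = 0.79.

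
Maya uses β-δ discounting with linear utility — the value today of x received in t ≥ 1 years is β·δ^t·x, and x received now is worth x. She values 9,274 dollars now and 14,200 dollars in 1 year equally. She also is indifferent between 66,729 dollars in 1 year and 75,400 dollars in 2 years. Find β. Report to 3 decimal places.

β ≈ 0.738

Both payoffs in the second observation are in the future, so β drops out: δ^1·66729 = δ^2·75400 ⇒ δ = 66729/75400 = 0.88500.
The first indifference: 9274 = β·δ·14200, so β = 9274/(δ·14200) = 9274/(0.88500·14200) ≈ 0.738.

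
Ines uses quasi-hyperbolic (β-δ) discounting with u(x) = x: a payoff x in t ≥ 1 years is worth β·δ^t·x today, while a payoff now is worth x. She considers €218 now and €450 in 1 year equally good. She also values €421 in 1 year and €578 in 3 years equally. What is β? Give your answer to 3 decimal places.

β ≈ 0.568

The second indifference involves only future payoffs, so β cancels: β·δ^1·421 = β·δ^3·578, giving δ^2 = 421/578 = 0.72837, so δ = 0.85345.
Now use the now-vs-future pair: 218 = β·δ·450 gives β = 218/(0.85345·450) ≈ 0.568.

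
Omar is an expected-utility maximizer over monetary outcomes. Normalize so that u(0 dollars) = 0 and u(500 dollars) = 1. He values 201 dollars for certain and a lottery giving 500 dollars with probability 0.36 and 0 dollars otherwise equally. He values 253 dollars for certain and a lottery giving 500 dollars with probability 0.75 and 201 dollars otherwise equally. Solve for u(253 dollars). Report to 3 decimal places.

First, u(201 dollars) = 0.36·u(500 dollars) + 0.64·u(0 dollars) = 0.36.
Chaining: u(253 dollars) = 0.75·1.00 + 0.25·0.36 = 0.8400.

0.840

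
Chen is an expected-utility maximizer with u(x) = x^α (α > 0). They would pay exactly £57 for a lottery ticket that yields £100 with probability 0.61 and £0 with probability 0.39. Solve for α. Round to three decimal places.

Since u(0) = 0, the lottery's EU is 0.61·100^α.
Equating: 57^α = 0.61·100^α, i.e. 0.5700^α = 0.61.
Take logs: α = ln 0.61 / ln(57/100) ≈ 0.87934.

α ≈ 0.879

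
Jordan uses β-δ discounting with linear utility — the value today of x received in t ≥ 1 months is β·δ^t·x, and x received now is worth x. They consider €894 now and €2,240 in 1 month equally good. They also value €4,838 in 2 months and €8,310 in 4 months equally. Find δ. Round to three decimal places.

Both payoffs in the second observation are in the future, so β drops out: δ^2·4838 = δ^4·8310 ⇒ δ^2 = 4838/8310 = 0.58219, so δ = 0.76301.

δ ≈ 0.763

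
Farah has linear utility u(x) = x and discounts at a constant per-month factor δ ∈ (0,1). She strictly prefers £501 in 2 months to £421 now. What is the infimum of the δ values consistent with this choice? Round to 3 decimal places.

δ > 0.917

Comparing present values: 421 < δ^2·501.
Dividing by 501: δ^2 > 0.84032. Both sides are positive, so the square root keeps the direction.
δ > 0.84032^(1/2) = 0.917.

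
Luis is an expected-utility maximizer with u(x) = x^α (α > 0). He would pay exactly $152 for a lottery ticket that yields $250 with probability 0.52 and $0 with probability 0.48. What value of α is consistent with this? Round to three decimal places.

α ≈ 1.314

EU(lottery) = 0.52·250^α + 0.48·0 = 0.52·250^α.
Equating: 152^α = 0.52·250^α, i.e. 0.6080^α = 0.52.
Taking logs: α·ln(152/250) = ln(0.52), so α = -0.653926 / -0.497580 ≈ 1.314.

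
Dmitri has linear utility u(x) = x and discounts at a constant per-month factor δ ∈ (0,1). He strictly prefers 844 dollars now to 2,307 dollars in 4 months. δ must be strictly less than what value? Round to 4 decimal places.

The preference means 844 > δ^4·2307.
Dividing by 2307: δ^4 < 0.36584. Both sides are positive, so the 4th root keeps the direction.
δ < (844/2307)^(1/4) ≈ 0.7777.

δ < 0.7777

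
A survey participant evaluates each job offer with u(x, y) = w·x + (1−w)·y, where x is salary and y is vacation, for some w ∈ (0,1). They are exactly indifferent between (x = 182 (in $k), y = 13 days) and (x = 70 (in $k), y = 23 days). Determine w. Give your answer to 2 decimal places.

w = 0.08

Indifference: w·182 + (1−w)·13 = w·70 + (1−w)·23.
Rearranging, 112·w − 10·(1−w) = 0.
The marginal rate of substitution is 10/112, so w = 10/(112+10) = 0.08.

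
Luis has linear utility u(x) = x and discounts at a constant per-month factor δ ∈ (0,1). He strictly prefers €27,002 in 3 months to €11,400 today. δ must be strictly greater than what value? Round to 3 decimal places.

The preference means 11400 < δ^3·27002.
So δ^3 > 11400/27002 = 0.42219; taking the cube root of both positive sides preserves the inequality.
δ > (11400/27002)^(1/3) ≈ 0.750.

δ > 0.750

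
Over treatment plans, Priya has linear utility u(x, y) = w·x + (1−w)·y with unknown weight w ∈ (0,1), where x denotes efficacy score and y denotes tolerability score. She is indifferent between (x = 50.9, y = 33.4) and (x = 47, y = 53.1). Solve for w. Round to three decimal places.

w = 0.835

Indifference: w·50.9 + (1−w)·33.4 = w·47 + (1−w)·53.1.
w·(50.9−47) = (1−w)·(53.1−33.4), i.e. w·3.9 = (1−w)·19.7.
The marginal rate of substitution is 19.7/3.9, so w = 19.7/(3.9+19.7) = 0.835.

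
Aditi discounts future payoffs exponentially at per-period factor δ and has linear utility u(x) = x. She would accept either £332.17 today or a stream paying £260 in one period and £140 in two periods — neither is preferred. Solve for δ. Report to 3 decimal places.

δ ≈ 0.870

The stream is worth 260δ + 140δ² today, so 260δ + 140δ² = 332.17.
Rearranged: 140δ² + 260δ − 332.17 = 0.
The positive root is δ = [−260 + √(260² + 4·140·332.17)] / (2·140) = (−260 + 503.602)/280 ≈ 0.870.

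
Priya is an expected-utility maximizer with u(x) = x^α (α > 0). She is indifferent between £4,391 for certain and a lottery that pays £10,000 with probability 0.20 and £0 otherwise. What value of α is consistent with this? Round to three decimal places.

The lottery's expected utility is 0.20·u(10000) + 0.80·u(0) = 0.20·10000^α (since u(0) = 0 for α > 0).
Equating: 4391^α = 0.20·10000^α, i.e. 0.4391^α = 0.20.
Taking logs: α·ln(4391/10000) = ln(0.20), so α = -1.609438 / -0.823028 ≈ 1.956.

α ≈ 1.956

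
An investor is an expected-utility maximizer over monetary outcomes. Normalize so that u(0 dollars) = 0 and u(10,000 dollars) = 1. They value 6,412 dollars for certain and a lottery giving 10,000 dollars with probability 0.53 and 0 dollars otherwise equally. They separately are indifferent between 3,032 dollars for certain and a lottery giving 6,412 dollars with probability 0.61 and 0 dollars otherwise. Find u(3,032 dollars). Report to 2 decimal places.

0.32

The first gamble pins u(6,412 dollars): it must equal 0.53·1 + 0.47·0 = 0.53.
Then u(3,032 dollars) = 0.61·u(6,412 dollars) + 0.39·u(0 dollars) = 0.61·0.53 + 0.39·0.00 = 0.3233.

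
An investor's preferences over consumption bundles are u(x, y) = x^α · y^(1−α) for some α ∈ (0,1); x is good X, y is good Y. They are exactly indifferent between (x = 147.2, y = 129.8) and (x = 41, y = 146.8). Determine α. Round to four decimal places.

α ≈ 0.0878

Set the two utilities equal: 147.2^α·129.8^(1−α) = 41^α·146.8^(1−α).
Taking logs: α·ln 147.2 + (1−α)·ln 129.8 = α·ln 41 + (1−α)·ln 146.8, i.e. α·1.2782201 = (1−α)·0.1230763.
Thus α·(1.4012964) = 0.1230763, so α = 0.1230763/1.4012964 ≈ 0.0878.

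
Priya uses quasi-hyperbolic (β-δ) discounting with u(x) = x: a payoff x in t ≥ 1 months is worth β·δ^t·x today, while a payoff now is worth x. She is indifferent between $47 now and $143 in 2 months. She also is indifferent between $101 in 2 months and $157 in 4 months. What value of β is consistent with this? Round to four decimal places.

β ≈ 0.5109

Both payoffs in the second observation are in the future, so β drops out: δ^2·101 = δ^4·157 ⇒ δ^2 = 101/157 = 0.64331, so δ = 0.80207.
Substituting δ into 47 = β·δ^2·143: β = 47/(91.994) ≈ 0.5109.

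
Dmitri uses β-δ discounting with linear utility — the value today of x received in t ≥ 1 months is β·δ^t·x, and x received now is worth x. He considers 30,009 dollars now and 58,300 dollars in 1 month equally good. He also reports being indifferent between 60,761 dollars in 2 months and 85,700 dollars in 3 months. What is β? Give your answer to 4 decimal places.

β ≈ 0.7260

From the later pair, β·δ^2·60761 = β·δ^3·85700; dividing through, δ = 60761/85700 = 0.70900.
Now use the now-vs-future pair: 30009 = β·δ·58300 gives β = 30009/(0.70900·58300) ≈ 0.7260.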